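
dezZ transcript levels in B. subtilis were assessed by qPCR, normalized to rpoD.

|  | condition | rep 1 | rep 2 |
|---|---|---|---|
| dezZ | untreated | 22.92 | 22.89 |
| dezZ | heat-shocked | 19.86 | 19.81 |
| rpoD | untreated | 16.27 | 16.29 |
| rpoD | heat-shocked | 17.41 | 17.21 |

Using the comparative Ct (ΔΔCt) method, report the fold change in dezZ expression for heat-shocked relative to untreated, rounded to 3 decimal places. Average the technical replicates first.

17.148

Mean Ct: dezZ untreated 22.905; dezZ heat-shocked 19.835; rpoD untreated 16.280; rpoD heat-shocked 17.310
ΔCt(untreated) = 22.905 − 16.280 = 6.625
ΔCt(heat-shocked) = 19.835 − 17.310 = 2.525
ΔΔCt = 2.525 − 6.625 = -4.100
Fold change = 2^(−(-4.100)) = 2^4.100 = 17.1484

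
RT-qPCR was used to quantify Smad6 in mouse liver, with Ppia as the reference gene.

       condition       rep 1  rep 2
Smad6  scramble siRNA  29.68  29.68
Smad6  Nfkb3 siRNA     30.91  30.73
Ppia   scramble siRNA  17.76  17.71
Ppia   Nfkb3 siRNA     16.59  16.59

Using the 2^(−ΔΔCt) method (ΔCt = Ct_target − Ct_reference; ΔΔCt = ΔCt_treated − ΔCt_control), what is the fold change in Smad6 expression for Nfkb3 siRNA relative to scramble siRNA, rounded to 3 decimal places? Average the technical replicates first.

Mean Ct: Smad6 scramble siRNA 29.680; Smad6 Nfkb3 siRNA 30.820; Ppia scramble siRNA 17.735; Ppia Nfkb3 siRNA 16.590
ΔCt(scramble siRNA) = 29.680 − 17.735 = 11.945
ΔCt(Nfkb3 siRNA) = 30.820 − 16.590 = 14.230
ΔΔCt = 14.230 − 11.945 = 2.285
Fold change = 2^(−2.285) = 0.2052

0.205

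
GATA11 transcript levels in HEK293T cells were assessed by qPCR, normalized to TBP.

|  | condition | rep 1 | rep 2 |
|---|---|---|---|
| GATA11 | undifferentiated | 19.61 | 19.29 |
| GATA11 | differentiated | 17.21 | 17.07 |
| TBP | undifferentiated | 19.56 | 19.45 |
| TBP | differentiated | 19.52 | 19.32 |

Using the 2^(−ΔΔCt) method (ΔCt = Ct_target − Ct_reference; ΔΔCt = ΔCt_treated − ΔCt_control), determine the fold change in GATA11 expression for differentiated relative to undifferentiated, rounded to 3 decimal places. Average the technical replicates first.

Mean Ct: GATA11 undifferentiated 19.450; GATA11 differentiated 17.140; TBP undifferentiated 19.505; TBP differentiated 19.420
ΔCt(undifferentiated) = 19.450 − 19.505 = -0.055
ΔCt(differentiated) = 17.140 − 19.420 = -2.280
ΔΔCt = -2.280 − (-0.055) = -2.225
Fold change = 2^(−(-2.225)) = 2^2.225 = 4.6751

4.675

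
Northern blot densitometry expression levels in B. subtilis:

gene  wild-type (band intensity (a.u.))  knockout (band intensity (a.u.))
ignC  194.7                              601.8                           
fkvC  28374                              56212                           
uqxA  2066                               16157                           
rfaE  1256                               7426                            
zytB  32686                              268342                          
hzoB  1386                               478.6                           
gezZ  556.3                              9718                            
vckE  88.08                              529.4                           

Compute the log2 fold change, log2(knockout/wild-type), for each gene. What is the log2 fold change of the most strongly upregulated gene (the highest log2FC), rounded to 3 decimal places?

4.127

log2(601.8/194.7) = 1.628  (ignC)
log2(56212/28374) = 0.986  (fkvC)
log2(16157/2066) = 2.967  (uqxA)
log2(7426/1256) = 2.564  (rfaE)
log2(268342/32686) = 3.037  (zytB)
log2(478.6/1386) = -1.534  (hzoB)
log2(9718/556.3) = 4.127  (gezZ)
log2(529.4/88.08) = 2.587  (vckE)
gezZ is most strongly upregulated.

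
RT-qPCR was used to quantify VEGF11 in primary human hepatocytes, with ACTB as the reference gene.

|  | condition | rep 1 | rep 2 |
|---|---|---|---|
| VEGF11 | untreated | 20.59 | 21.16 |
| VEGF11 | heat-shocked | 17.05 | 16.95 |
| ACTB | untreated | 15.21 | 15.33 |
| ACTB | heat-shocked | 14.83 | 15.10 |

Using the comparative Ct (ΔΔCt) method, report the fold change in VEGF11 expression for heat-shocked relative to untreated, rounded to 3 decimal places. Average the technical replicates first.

Mean Ct: VEGF11 untreated 20.875; VEGF11 heat-shocked 17.000; ACTB untreated 15.270; ACTB heat-shocked 14.965
ΔCt(untreated) = 20.875 − 15.270 = 5.605
ΔCt(heat-shocked) = 17.000 − 14.965 = 2.035
ΔΔCt = 2.035 − 5.605 = -3.570
Fold change = 2^(−(-3.570)) = 2^3.570 = 11.8762

11.876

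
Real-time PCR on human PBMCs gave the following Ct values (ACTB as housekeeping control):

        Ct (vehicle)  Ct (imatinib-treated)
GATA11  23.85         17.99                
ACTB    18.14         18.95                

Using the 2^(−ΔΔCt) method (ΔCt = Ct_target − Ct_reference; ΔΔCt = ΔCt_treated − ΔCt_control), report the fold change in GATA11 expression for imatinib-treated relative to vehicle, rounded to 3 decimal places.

101.829

ΔCt(vehicle) = 23.850 − 18.140 = 5.710
ΔCt(imatinib-treated) = 17.990 − 18.950 = -0.960
ΔΔCt = -0.960 − 5.710 = -6.670
Fold change = 2^(−(-6.670)) = 2^6.670 = 101.8287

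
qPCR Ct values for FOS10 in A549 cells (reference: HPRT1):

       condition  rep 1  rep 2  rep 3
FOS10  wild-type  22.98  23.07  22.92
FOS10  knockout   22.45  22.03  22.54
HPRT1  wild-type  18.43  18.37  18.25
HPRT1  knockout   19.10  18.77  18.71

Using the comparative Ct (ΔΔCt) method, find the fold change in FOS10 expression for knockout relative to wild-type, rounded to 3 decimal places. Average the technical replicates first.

Mean Ct: FOS10 wild-type 22.990; FOS10 knockout 22.340; HPRT1 wild-type 18.350; HPRT1 knockout 18.860
ΔCt(wild-type) = 22.990 − 18.350 = 4.640
ΔCt(knockout) = 22.340 − 18.860 = 3.480
ΔΔCt = 3.480 − 4.640 = -1.160
Fold change = 2^(−(-1.160)) = 2^1.160 = 2.2346

2.235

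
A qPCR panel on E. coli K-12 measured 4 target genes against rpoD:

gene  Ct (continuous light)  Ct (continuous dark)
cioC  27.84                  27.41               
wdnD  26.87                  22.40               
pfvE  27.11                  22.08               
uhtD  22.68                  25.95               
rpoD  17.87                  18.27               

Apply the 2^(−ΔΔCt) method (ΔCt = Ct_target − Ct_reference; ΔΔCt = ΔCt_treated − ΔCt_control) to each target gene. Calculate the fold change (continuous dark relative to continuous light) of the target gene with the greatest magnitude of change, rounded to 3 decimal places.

cioC: ΔΔCt = (27.41−18.27) − (27.84−17.87) = 9.14 − 9.97 = -0.83; fold change = 2^0.83 = 1.778
wdnD: ΔΔCt = (22.40−18.27) − (26.87−17.87) = 4.13 − 9.00 = -4.87; fold change = 2^4.87 = 29.243
pfvE: ΔΔCt = (22.08−18.27) − (27.11−17.87) = 3.81 − 9.24 = -5.43; fold change = 2^5.43 = 43.111
uhtD: ΔΔCt = (25.95−18.27) − (22.68−17.87) = 7.68 − 4.81 = 2.87; fold change = 2^-2.87 = 0.137
pfvE has the largest |ΔΔCt| = 5.43.

43.111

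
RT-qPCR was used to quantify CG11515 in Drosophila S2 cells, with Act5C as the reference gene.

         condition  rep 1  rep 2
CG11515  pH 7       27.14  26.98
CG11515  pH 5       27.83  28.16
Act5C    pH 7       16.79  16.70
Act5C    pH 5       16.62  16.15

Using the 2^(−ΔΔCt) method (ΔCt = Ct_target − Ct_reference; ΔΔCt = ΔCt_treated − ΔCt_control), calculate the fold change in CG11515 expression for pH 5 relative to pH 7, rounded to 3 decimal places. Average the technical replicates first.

0.408

Mean Ct: CG11515 pH 7 27.060; CG11515 pH 5 27.995; Act5C pH 7 16.745; Act5C pH 5 16.385
ΔCt(pH 7) = 27.060 − 16.745 = 10.315
ΔCt(pH 5) = 27.995 − 16.385 = 11.610
ΔΔCt = 11.610 − 10.315 = 1.295
Fold change = 2^(−1.295) = 0.4075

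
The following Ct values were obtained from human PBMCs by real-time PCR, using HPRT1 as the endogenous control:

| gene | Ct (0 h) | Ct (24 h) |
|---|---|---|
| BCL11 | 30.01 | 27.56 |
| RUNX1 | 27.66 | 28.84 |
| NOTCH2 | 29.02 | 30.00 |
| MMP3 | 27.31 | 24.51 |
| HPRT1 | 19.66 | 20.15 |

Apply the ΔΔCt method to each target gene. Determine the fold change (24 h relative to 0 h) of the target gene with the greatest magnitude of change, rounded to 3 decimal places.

BCL11: ΔΔCt = (27.56−20.15) − (30.01−19.66) = 7.41 − 10.35 = -2.94; fold change = 2^2.94 = 7.674
RUNX1: ΔΔCt = (28.84−20.15) − (27.66−19.66) = 8.69 − 8.00 = 0.69; fold change = 2^-0.69 = 0.620
NOTCH2: ΔΔCt = (30.00−20.15) − (29.02−19.66) = 9.85 − 9.36 = 0.49; fold change = 2^-0.49 = 0.712
MMP3: ΔΔCt = (24.51−20.15) − (27.31−19.66) = 4.36 − 7.65 = -3.29; fold change = 2^3.29 = 9.781
MMP3 has the largest |ΔΔCt| = 3.29.

9.781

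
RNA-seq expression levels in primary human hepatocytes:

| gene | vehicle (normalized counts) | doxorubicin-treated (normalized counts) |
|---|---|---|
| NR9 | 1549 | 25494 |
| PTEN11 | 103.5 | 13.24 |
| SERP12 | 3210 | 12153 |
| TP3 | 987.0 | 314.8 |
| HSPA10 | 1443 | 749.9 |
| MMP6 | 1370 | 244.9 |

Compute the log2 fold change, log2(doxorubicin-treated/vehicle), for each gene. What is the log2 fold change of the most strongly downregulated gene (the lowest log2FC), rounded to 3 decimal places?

-2.967

log2(25494/1549) = 4.041  (NR9)
log2(13.24/103.5) = -2.967  (PTEN11)
log2(12153/3210) = 1.921  (SERP12)
log2(314.8/987.0) = -1.649  (TP3)
log2(749.9/1443) = -0.944  (HSPA10)
log2(244.9/1370) = -2.484  (MMP6)
PTEN11 is most strongly downregulated.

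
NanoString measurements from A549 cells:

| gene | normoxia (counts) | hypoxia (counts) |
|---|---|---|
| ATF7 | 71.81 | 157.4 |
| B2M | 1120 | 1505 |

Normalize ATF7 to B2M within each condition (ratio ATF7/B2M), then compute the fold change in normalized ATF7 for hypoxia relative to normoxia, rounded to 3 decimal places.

1.631

ATF7/B2M (normoxia) = 71.81 / 1120 = 0.064116
ATF7/B2M (hypoxia) = 157.4 / 1505 = 0.10458
Fold change = 0.10458 / 0.064116 = 1.6312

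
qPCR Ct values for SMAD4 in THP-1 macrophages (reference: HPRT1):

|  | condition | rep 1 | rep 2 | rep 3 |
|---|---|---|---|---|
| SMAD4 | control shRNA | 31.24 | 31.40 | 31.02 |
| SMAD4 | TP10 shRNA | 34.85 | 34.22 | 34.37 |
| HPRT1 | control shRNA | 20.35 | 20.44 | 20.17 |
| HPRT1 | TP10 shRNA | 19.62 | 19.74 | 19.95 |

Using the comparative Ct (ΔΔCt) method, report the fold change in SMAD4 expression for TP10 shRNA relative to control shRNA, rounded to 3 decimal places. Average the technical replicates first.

Mean Ct: SMAD4 control shRNA 31.220; SMAD4 TP10 shRNA 34.480; HPRT1 control shRNA 20.320; HPRT1 TP10 shRNA 19.770
ΔCt(control shRNA) = 31.220 − 20.320 = 10.900
ΔCt(TP10 shRNA) = 34.480 − 19.770 = 14.710
ΔΔCt = 14.710 − 10.900 = 3.810
Fold change = 2^(−3.810) = 0.0713

0.071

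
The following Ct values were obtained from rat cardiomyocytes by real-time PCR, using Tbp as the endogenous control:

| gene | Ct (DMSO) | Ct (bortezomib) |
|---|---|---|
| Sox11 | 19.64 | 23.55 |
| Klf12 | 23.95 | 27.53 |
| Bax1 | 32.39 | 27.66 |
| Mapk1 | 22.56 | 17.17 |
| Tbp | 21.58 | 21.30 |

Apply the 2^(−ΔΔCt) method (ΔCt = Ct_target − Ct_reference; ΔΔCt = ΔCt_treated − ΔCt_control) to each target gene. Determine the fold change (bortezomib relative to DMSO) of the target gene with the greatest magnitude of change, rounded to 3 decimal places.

34.535

Sox11: ΔΔCt = (23.55−21.30) − (19.64−21.58) = 2.25 − (-1.94) = 4.19; fold change = 2^-4.19 = 0.055
Klf12: ΔΔCt = (27.53−21.30) − (23.95−21.58) = 6.23 − 2.37 = 3.86; fold change = 2^-3.86 = 0.069
Bax1: ΔΔCt = (27.66−21.30) − (32.39−21.58) = 6.36 − 10.81 = -4.45; fold change = 2^4.45 = 21.857
Mapk1: ΔΔCt = (17.17−21.30) − (22.56−21.58) = -4.13 − 0.98 = -5.11; fold change = 2^5.11 = 34.535
Mapk1 has the largest |ΔΔCt| = 5.11.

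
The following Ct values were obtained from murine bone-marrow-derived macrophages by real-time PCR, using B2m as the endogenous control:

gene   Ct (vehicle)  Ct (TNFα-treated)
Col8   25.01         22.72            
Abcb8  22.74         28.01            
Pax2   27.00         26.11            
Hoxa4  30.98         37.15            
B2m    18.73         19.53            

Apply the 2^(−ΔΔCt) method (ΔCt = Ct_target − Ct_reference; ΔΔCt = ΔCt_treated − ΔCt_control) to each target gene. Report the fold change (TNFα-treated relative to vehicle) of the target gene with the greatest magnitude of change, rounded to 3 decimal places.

0.024

Col8: ΔΔCt = (22.72−19.53) − (25.01−18.73) = 3.19 − 6.28 = -3.09; fold change = 2^3.09 = 8.515
Abcb8: ΔΔCt = (28.01−19.53) − (22.74−18.73) = 8.48 − 4.01 = 4.47; fold change = 2^-4.47 = 0.045
Pax2: ΔΔCt = (26.11−19.53) − (27.00−18.73) = 6.58 − 8.27 = -1.69; fold change = 2^1.69 = 3.227
Hoxa4: ΔΔCt = (37.15−19.53) − (30.98−18.73) = 17.62 − 12.25 = 5.37; fold change = 2^-5.37 = 0.024
Hoxa4 has the largest |ΔΔCt| = 5.37.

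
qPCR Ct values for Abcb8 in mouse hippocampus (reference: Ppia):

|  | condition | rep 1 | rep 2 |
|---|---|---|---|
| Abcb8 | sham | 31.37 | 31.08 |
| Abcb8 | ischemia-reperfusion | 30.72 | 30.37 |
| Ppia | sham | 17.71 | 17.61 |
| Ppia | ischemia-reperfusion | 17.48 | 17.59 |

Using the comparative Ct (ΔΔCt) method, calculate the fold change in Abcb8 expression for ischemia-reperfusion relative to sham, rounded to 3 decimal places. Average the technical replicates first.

Mean Ct: Abcb8 sham 31.225; Abcb8 ischemia-reperfusion 30.545; Ppia sham 17.660; Ppia ischemia-reperfusion 17.535
ΔCt(sham) = 31.225 − 17.660 = 13.565
ΔCt(ischemia-reperfusion) = 30.545 − 17.535 = 13.010
ΔΔCt = 13.010 − 13.565 = -0.555
Fold change = 2^(−(-0.555)) = 2^0.555 = 1.4692

1.469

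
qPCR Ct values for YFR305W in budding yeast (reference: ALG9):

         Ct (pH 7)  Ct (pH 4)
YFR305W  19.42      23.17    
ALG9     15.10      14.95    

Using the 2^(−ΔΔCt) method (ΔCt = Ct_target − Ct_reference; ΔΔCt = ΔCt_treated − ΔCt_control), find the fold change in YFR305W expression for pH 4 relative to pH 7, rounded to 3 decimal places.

0.067

ΔCt(pH 7) = 19.420 − 15.100 = 4.320
ΔCt(pH 4) = 23.170 − 14.950 = 8.220
ΔΔCt = 8.220 − 4.320 = 3.900
Fold change = 2^(−3.900) = 0.0670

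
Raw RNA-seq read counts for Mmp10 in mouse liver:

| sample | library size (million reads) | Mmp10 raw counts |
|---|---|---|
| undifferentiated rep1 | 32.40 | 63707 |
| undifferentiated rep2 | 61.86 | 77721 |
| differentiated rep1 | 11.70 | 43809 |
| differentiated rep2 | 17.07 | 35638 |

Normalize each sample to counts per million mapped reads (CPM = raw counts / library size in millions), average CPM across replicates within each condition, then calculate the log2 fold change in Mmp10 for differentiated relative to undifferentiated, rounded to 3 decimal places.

0.856

CPM(undifferentiated rep1) = 63707 / 32.40 = 1966.2654
CPM(undifferentiated rep2) = 77721 / 61.86 = 1256.4016
CPM(differentiated rep1) = 43809 / 11.70 = 3744.3590
CPM(differentiated rep2) = 35638 / 17.07 = 2087.7563
mean CPM(undifferentiated) = 1611.3335; mean CPM(differentiated) = 2916.0576
Fold change = 2916.0576 / 1611.3335 = 1.80972
log2(1.80972) = 0.8558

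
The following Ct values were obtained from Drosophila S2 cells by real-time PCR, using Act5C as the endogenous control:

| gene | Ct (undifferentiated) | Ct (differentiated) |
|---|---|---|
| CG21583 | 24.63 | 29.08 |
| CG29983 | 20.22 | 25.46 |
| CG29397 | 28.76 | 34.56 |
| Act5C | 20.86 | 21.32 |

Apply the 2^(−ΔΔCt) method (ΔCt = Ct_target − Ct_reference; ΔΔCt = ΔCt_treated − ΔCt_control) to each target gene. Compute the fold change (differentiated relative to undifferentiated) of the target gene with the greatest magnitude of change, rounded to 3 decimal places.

0.025

CG21583: ΔΔCt = (29.08−21.32) − (24.63−20.86) = 7.76 − 3.77 = 3.99; fold change = 2^-3.99 = 0.063
CG29983: ΔΔCt = (25.46−21.32) − (20.22−20.86) = 4.14 − (-0.64) = 4.78; fold change = 2^-4.78 = 0.036
CG29397: ΔΔCt = (34.56−21.32) − (28.76−20.86) = 13.24 − 7.90 = 5.34; fold change = 2^-5.34 = 0.025
CG29397 has the largest |ΔΔCt| = 5.34.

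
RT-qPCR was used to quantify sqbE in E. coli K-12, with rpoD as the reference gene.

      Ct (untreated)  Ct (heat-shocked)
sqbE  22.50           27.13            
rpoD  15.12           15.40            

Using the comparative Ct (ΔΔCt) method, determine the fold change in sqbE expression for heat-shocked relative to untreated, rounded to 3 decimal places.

ΔCt(untreated) = 22.500 − 15.120 = 7.380
ΔCt(heat-shocked) = 27.130 − 15.400 = 11.730
ΔΔCt = 11.730 − 7.380 = 4.350
Fold change = 2^(−4.350) = 0.0490

0.049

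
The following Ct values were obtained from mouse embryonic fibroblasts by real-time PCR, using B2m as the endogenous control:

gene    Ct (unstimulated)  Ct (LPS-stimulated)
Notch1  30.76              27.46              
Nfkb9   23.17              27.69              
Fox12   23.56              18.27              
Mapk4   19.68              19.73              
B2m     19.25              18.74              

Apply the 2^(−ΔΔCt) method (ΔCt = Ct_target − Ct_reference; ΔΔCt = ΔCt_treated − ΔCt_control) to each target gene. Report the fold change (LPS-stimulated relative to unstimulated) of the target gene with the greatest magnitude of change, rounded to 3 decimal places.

0.031

Notch1: ΔΔCt = (27.46−18.74) − (30.76−19.25) = 8.72 − 11.51 = -2.79; fold change = 2^2.79 = 6.916
Nfkb9: ΔΔCt = (27.69−18.74) − (23.17−19.25) = 8.95 − 3.92 = 5.03; fold change = 2^-5.03 = 0.031
Fox12: ΔΔCt = (18.27−18.74) − (23.56−19.25) = -0.47 − 4.31 = -4.78; fold change = 2^4.78 = 27.474
Mapk4: ΔΔCt = (19.73−18.74) − (19.68−19.25) = 0.99 − 0.43 = 0.56; fold change = 2^-0.56 = 0.678
Nfkb9 has the largest |ΔΔCt| = 5.03.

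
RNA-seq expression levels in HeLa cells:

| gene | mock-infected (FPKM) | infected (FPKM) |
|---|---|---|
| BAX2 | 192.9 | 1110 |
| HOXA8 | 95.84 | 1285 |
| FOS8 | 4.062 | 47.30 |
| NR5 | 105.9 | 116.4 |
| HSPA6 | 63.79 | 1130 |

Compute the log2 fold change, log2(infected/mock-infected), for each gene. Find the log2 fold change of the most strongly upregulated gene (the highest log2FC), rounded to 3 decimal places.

4.147

log2(1110/192.9) = 2.525  (BAX2)
log2(1285/95.84) = 3.745  (HOXA8)
log2(47.30/4.062) = 3.542  (FOS8)
log2(116.4/105.9) = 0.136  (NR5)
log2(1130/63.79) = 4.147  (HSPA6)
HSPA6 is most strongly upregulated.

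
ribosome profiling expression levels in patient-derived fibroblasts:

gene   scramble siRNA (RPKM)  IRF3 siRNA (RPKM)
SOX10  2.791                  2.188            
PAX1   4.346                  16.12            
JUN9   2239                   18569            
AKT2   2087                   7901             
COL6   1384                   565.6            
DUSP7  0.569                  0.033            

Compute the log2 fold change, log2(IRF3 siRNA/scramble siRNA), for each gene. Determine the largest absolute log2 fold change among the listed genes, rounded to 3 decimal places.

log2(2.188/2.791) = -0.351  (SOX10)
log2(16.12/4.346) = 1.891  (PAX1)
log2(18569/2239) = 3.052  (JUN9)
log2(7901/2087) = 1.921  (AKT2)
log2(565.6/1384) = -1.291  (COL6)
log2(0.033/0.569) = -4.108  (DUSP7)
The largest magnitude belongs to DUSP7.

4.108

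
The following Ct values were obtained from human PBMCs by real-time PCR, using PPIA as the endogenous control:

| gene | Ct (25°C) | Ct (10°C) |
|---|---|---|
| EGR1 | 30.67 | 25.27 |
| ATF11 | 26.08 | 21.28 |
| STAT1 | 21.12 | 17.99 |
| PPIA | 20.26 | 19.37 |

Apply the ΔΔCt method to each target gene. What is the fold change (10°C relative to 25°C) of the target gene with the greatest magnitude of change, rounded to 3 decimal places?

EGR1: ΔΔCt = (25.27−19.37) − (30.67−20.26) = 5.90 − 10.41 = -4.51; fold change = 2^4.51 = 22.785
ATF11: ΔΔCt = (21.28−19.37) − (26.08−20.26) = 1.91 − 5.82 = -3.91; fold change = 2^3.91 = 15.032
STAT1: ΔΔCt = (17.99−19.37) − (21.12−20.26) = -1.38 − 0.86 = -2.24; fold change = 2^2.24 = 4.724
EGR1 has the largest |ΔΔCt| = 4.51.

22.785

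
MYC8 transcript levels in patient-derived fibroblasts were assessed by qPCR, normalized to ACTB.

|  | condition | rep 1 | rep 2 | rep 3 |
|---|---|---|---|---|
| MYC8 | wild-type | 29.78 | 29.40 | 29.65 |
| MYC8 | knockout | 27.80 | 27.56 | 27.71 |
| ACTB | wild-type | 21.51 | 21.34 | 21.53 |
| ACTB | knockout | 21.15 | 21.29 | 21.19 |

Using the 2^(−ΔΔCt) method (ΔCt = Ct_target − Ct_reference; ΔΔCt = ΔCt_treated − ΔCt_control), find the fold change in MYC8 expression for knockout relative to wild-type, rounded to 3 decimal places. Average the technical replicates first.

3.182

Mean Ct: MYC8 wild-type 29.610; MYC8 knockout 27.690; ACTB wild-type 21.460; ACTB knockout 21.210
ΔCt(wild-type) = 29.610 − 21.460 = 8.150
ΔCt(knockout) = 27.690 − 21.210 = 6.480
ΔΔCt = 6.480 − 8.150 = -1.670
Fold change = 2^(−(-1.670)) = 2^1.670 = 3.1821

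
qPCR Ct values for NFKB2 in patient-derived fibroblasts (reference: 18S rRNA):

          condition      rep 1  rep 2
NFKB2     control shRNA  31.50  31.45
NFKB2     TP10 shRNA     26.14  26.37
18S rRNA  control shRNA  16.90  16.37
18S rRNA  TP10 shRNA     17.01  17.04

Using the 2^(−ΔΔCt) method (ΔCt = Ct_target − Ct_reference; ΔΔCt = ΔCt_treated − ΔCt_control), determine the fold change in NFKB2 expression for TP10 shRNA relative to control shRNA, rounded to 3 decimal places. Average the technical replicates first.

Mean Ct: NFKB2 control shRNA 31.475; NFKB2 TP10 shRNA 26.255; 18S rRNA control shRNA 16.635; 18S rRNA TP10 shRNA 17.025
ΔCt(control shRNA) = 31.475 − 16.635 = 14.840
ΔCt(TP10 shRNA) = 26.255 − 17.025 = 9.230
ΔΔCt = 9.230 − 14.840 = -5.610
Fold change = 2^(−(-5.610)) = 2^5.610 = 48.8403

48.840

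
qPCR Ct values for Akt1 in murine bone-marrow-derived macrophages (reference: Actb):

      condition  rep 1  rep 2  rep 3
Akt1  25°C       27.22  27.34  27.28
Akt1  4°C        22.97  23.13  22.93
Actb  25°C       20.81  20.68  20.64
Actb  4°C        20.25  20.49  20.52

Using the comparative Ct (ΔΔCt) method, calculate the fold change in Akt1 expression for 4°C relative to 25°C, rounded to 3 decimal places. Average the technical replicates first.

Mean Ct: Akt1 25°C 27.280; Akt1 4°C 23.010; Actb 25°C 20.710; Actb 4°C 20.420
ΔCt(25°C) = 27.280 − 20.710 = 6.570
ΔCt(4°C) = 23.010 − 20.420 = 2.590
ΔΔCt = 2.590 − 6.570 = -3.980
Fold change = 2^(−(-3.980)) = 2^3.980 = 15.7797

15.780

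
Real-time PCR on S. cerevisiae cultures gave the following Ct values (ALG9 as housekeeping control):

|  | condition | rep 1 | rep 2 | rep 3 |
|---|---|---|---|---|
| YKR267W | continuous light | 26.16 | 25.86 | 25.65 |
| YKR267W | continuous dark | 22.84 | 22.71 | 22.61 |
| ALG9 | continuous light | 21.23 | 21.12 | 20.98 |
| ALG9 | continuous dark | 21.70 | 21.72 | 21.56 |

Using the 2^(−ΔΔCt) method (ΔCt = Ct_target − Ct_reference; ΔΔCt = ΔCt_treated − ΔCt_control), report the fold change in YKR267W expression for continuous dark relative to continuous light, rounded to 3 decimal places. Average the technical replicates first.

13.177

Mean Ct: YKR267W continuous light 25.890; YKR267W continuous dark 22.720; ALG9 continuous light 21.110; ALG9 continuous dark 21.660
ΔCt(continuous light) = 25.890 − 21.110 = 4.780
ΔCt(continuous dark) = 22.720 − 21.660 = 1.060
ΔΔCt = 1.060 − 4.780 = -3.720
Fold change = 2^(−(-3.720)) = 2^3.720 = 13.1775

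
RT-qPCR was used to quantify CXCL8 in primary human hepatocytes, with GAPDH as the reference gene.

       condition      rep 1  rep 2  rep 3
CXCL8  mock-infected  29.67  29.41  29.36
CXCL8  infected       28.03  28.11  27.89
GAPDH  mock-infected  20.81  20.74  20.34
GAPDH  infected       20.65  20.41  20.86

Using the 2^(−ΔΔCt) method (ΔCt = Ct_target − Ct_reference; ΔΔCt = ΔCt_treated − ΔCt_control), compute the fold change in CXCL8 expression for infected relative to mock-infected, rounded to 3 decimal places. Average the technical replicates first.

Mean Ct: CXCL8 mock-infected 29.480; CXCL8 infected 28.010; GAPDH mock-infected 20.630; GAPDH infected 20.640
ΔCt(mock-infected) = 29.480 − 20.630 = 8.850
ΔCt(infected) = 28.010 − 20.640 = 7.370
ΔΔCt = 7.370 − 8.850 = -1.480
Fold change = 2^(−(-1.480)) = 2^1.480 = 2.7895

2.789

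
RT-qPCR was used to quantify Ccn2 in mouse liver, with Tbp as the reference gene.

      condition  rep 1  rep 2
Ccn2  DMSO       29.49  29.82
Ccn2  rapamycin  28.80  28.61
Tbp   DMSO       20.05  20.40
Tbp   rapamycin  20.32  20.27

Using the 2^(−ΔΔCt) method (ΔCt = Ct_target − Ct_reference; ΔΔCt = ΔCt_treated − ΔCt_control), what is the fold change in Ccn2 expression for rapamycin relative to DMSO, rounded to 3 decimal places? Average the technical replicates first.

Mean Ct: Ccn2 DMSO 29.655; Ccn2 rapamycin 28.705; Tbp DMSO 20.225; Tbp rapamycin 20.295
ΔCt(DMSO) = 29.655 − 20.225 = 9.430
ΔCt(rapamycin) = 28.705 − 20.295 = 8.410
ΔΔCt = 8.410 − 9.430 = -1.020
Fold change = 2^(−(-1.020)) = 2^1.020 = 2.0279

2.028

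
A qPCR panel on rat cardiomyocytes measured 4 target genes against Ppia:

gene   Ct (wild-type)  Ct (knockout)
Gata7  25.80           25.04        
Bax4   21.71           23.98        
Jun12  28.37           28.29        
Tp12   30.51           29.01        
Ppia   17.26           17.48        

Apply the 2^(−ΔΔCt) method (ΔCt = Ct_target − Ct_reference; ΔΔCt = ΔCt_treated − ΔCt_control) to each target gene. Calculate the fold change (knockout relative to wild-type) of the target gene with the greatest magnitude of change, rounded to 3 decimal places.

Gata7: ΔΔCt = (25.04−17.48) − (25.80−17.26) = 7.56 − 8.54 = -0.98; fold change = 2^0.98 = 1.972
Bax4: ΔΔCt = (23.98−17.48) − (21.71−17.26) = 6.50 − 4.45 = 2.05; fold change = 2^-2.05 = 0.241
Jun12: ΔΔCt = (28.29−17.48) − (28.37−17.26) = 10.81 − 11.11 = -0.30; fold change = 2^0.30 = 1.231
Tp12: ΔΔCt = (29.01−17.48) − (30.51−17.26) = 11.53 − 13.25 = -1.72; fold change = 2^1.72 = 3.294
Bax4 has the largest |ΔΔCt| = 2.05.

0.241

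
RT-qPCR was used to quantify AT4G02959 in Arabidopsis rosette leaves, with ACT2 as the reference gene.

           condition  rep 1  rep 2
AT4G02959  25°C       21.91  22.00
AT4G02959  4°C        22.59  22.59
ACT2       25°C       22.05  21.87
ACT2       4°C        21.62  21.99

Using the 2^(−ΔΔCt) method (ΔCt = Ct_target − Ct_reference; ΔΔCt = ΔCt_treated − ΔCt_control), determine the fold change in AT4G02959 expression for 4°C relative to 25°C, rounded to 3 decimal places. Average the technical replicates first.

0.578

Mean Ct: AT4G02959 25°C 21.955; AT4G02959 4°C 22.590; ACT2 25°C 21.960; ACT2 4°C 21.805
ΔCt(25°C) = 21.955 − 21.960 = -0.005
ΔCt(4°C) = 22.590 − 21.805 = 0.785
ΔΔCt = 0.785 − (-0.005) = 0.790
Fold change = 2^(−0.790) = 0.5783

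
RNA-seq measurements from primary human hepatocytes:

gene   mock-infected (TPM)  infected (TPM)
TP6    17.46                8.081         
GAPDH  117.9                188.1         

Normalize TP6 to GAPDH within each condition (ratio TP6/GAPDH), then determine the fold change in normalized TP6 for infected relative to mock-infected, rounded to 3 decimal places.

0.290

TP6/GAPDH (mock-infected) = 17.46 / 117.9 = 0.14809
TP6/GAPDH (infected) = 8.081 / 188.1 = 0.042961
Fold change = 0.042961 / 0.14809 = 0.2901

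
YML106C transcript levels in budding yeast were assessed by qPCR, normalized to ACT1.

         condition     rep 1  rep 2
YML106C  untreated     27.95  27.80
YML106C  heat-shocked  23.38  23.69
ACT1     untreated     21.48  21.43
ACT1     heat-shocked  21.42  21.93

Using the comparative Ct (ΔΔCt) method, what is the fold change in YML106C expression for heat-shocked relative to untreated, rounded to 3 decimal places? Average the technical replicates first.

23.588

Mean Ct: YML106C untreated 27.875; YML106C heat-shocked 23.535; ACT1 untreated 21.455; ACT1 heat-shocked 21.675
ΔCt(untreated) = 27.875 − 21.455 = 6.420
ΔCt(heat-shocked) = 23.535 − 21.675 = 1.860
ΔΔCt = 1.860 − 6.420 = -4.560
Fold change = 2^(−(-4.560)) = 2^4.560 = 23.5883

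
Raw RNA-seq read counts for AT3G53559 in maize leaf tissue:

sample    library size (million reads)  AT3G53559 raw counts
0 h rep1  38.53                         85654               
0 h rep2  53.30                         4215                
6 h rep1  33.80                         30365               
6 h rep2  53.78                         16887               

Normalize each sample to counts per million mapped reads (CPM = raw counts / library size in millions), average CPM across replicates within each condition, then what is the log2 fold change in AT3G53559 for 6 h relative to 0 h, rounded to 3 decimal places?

-0.925

CPM(0 h rep1) = 85654 / 38.53 = 2223.0470
CPM(0 h rep2) = 4215 / 53.30 = 79.0807
CPM(6 h rep1) = 30365 / 33.80 = 898.3728
CPM(6 h rep2) = 16887 / 53.78 = 314.0015
mean CPM(0 h) = 1151.0638; mean CPM(6 h) = 606.1871
Fold change = 606.1871 / 1151.0638 = 0.52663
log2(0.52663) = -0.9251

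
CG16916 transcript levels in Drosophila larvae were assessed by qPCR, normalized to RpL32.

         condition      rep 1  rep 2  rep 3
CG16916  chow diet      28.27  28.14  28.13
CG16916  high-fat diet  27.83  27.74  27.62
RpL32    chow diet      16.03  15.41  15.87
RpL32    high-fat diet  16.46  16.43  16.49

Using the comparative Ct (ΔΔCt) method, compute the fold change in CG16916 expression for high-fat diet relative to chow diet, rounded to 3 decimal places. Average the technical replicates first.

2.204

Mean Ct: CG16916 chow diet 28.180; CG16916 high-fat diet 27.730; RpL32 chow diet 15.770; RpL32 high-fat diet 16.460
ΔCt(chow diet) = 28.180 − 15.770 = 12.410
ΔCt(high-fat diet) = 27.730 − 16.460 = 11.270
ΔΔCt = 11.270 − 12.410 = -1.140
Fold change = 2^(−(-1.140)) = 2^1.140 = 2.2038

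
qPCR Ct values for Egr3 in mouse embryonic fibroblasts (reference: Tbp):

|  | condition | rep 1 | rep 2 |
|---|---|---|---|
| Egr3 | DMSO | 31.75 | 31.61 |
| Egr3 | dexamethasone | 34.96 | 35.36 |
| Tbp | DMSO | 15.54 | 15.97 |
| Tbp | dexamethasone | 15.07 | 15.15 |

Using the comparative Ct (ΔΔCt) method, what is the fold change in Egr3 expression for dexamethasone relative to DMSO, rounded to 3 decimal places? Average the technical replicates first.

Mean Ct: Egr3 DMSO 31.680; Egr3 dexamethasone 35.160; Tbp DMSO 15.755; Tbp dexamethasone 15.110
ΔCt(DMSO) = 31.680 − 15.755 = 15.925
ΔCt(dexamethasone) = 35.160 − 15.110 = 20.050
ΔΔCt = 20.050 − 15.925 = 4.125
Fold change = 2^(−4.125) = 0.0573

0.057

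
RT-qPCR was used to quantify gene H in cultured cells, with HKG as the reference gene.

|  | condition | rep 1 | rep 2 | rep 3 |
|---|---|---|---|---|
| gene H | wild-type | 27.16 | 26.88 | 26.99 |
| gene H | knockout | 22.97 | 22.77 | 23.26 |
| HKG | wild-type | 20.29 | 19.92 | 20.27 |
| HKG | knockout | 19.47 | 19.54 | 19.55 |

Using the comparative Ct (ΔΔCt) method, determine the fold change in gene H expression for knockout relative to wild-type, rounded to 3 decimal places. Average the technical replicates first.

10.339

Mean Ct: gene H wild-type 27.010; gene H knockout 23.000; HKG wild-type 20.160; HKG knockout 19.520
ΔCt(wild-type) = 27.010 − 20.160 = 6.850
ΔCt(knockout) = 23.000 − 19.520 = 3.480
ΔΔCt = 3.480 − 6.850 = -3.370
Fold change = 2^(−(-3.370)) = 2^3.370 = 10.3388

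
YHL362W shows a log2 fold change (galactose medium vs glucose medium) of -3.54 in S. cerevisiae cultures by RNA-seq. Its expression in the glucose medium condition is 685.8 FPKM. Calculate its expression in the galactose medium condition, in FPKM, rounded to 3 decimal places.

Fold change = 2^(-3.54) = 0.0860
galactose medium expression = 685.8 × 0.0860 = 58.959

58.959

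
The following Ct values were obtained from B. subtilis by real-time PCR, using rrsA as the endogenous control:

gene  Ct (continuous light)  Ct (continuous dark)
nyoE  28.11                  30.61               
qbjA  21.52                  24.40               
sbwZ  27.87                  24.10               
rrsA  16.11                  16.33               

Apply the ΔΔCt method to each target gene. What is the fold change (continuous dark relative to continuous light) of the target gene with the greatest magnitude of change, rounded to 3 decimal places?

nyoE: ΔΔCt = (30.61−16.33) − (28.11−16.11) = 14.28 − 12.00 = 2.28; fold change = 2^-2.28 = 0.206
qbjA: ΔΔCt = (24.40−16.33) − (21.52−16.11) = 8.07 − 5.41 = 2.66; fold change = 2^-2.66 = 0.158
sbwZ: ΔΔCt = (24.10−16.33) − (27.87−16.11) = 7.77 − 11.76 = -3.99; fold change = 2^3.99 = 15.889
sbwZ has the largest |ΔΔCt| = 3.99.

15.889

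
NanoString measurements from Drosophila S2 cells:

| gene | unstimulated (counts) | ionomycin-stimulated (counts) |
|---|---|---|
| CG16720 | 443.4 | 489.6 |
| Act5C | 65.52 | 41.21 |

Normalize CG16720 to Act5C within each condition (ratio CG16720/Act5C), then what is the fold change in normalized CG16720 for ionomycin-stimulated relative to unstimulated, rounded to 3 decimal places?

1.756

CG16720/Act5C (unstimulated) = 443.4 / 65.52 = 6.7674
CG16720/Act5C (ionomycin-stimulated) = 489.6 / 41.21 = 11.881
Fold change = 11.881 / 6.7674 = 1.7556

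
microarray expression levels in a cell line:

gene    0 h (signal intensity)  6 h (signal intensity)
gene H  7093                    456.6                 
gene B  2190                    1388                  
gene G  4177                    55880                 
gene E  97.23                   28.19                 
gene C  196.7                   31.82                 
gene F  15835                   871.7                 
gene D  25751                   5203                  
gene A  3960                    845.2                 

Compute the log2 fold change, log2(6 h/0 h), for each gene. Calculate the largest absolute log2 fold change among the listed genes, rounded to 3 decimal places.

log2(456.6/7093) = -3.957  (gene H)
log2(1388/2190) = -0.658  (gene B)
log2(55880/4177) = 3.742  (gene G)
log2(28.19/97.23) = -1.786  (gene E)
log2(31.82/196.7) = -2.628  (gene C)
log2(871.7/15835) = -4.183  (gene F)
log2(5203/25751) = -2.307  (gene D)
log2(845.2/3960) = -2.228  (gene A)
The largest magnitude belongs to gene F.

4.183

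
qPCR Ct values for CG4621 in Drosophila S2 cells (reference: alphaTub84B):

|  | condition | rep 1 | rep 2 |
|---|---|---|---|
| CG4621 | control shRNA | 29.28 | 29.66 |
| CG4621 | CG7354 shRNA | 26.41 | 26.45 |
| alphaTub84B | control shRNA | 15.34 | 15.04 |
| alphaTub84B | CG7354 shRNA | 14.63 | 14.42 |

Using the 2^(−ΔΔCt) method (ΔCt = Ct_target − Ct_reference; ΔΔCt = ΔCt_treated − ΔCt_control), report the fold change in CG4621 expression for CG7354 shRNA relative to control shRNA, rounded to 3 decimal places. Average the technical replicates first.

Mean Ct: CG4621 control shRNA 29.470; CG4621 CG7354 shRNA 26.430; alphaTub84B control shRNA 15.190; alphaTub84B CG7354 shRNA 14.525
ΔCt(control shRNA) = 29.470 − 15.190 = 14.280
ΔCt(CG7354 shRNA) = 26.430 − 14.525 = 11.905
ΔΔCt = 11.905 − 14.280 = -2.375
Fold change = 2^(−(-2.375)) = 2^2.375 = 5.1874

5.187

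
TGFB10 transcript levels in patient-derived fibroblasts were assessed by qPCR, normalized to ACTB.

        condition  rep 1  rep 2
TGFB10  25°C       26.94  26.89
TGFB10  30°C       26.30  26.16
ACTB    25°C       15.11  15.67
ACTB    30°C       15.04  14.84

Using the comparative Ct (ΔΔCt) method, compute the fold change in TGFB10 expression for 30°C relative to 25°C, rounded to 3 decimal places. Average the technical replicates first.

1.177

Mean Ct: TGFB10 25°C 26.915; TGFB10 30°C 26.230; ACTB 25°C 15.390; ACTB 30°C 14.940
ΔCt(25°C) = 26.915 − 15.390 = 11.525
ΔCt(30°C) = 26.230 − 14.940 = 11.290
ΔΔCt = 11.290 − 11.525 = -0.235
Fold change = 2^(−(-0.235)) = 2^0.235 = 1.1769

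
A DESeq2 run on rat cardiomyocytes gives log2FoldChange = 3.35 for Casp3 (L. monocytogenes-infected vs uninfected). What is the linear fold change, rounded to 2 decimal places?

10.20

Fold change = 2^(3.35) = 10.196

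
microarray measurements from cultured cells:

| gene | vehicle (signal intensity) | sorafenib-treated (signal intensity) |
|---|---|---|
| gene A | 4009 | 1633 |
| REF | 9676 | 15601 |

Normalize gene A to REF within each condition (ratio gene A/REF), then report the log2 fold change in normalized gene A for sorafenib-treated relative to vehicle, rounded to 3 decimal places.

gene A/REF (vehicle) = 4009 / 9676 = 0.41432
gene A/REF (sorafenib-treated) = 1633 / 15601 = 0.10467
Fold change = 0.10467 / 0.41432 = 0.2526
log2(0.2526) = -1.9849

-1.985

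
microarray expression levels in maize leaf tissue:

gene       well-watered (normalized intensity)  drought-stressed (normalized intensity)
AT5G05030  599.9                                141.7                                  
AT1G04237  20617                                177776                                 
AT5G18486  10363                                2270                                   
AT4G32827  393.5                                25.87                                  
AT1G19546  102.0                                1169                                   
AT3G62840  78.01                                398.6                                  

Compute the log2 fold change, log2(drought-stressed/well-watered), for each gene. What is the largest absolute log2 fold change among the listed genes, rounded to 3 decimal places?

log2(141.7/599.9) = -2.082  (AT5G05030)
log2(177776/20617) = 3.108  (AT1G04237)
log2(2270/10363) = -2.191  (AT5G18486)
log2(25.87/393.5) = -3.927  (AT4G32827)
log2(1169/102.0) = 3.519  (AT1G19546)
log2(398.6/78.01) = 2.353  (AT3G62840)
The largest magnitude belongs to AT4G32827.

3.927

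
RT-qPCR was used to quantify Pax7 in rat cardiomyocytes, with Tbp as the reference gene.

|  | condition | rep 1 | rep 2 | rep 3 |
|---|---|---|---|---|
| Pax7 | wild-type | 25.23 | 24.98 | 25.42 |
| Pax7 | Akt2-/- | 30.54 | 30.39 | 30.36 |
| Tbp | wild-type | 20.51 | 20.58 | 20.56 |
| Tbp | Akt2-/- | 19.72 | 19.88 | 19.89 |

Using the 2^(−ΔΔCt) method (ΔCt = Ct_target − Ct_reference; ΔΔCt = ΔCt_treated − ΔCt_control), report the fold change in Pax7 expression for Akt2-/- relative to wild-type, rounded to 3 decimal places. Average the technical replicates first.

Mean Ct: Pax7 wild-type 25.210; Pax7 Akt2-/- 30.430; Tbp wild-type 20.550; Tbp Akt2-/- 19.830
ΔCt(wild-type) = 25.210 − 20.550 = 4.660
ΔCt(Akt2-/-) = 30.430 − 19.830 = 10.600
ΔΔCt = 10.600 − 4.660 = 5.940
Fold change = 2^(−5.940) = 0.0163

0.016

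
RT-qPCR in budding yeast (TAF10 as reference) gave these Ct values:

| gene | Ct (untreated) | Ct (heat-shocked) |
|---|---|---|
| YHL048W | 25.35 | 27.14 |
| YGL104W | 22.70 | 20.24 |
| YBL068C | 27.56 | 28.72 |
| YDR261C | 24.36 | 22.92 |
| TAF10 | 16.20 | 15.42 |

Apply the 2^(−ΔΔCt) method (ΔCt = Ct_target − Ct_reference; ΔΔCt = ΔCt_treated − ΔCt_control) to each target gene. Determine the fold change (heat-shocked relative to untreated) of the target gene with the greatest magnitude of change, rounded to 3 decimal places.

0.168

YHL048W: ΔΔCt = (27.14−15.42) − (25.35−16.20) = 11.72 − 9.15 = 2.57; fold change = 2^-2.57 = 0.168
YGL104W: ΔΔCt = (20.24−15.42) − (22.70−16.20) = 4.82 − 6.50 = -1.68; fold change = 2^1.68 = 3.204
YBL068C: ΔΔCt = (28.72−15.42) − (27.56−16.20) = 13.30 − 11.36 = 1.94; fold change = 2^-1.94 = 0.261
YDR261C: ΔΔCt = (22.92−15.42) − (24.36−16.20) = 7.50 − 8.16 = -0.66; fold change = 2^0.66 = 1.580
YHL048W has the largest |ΔΔCt| = 2.57.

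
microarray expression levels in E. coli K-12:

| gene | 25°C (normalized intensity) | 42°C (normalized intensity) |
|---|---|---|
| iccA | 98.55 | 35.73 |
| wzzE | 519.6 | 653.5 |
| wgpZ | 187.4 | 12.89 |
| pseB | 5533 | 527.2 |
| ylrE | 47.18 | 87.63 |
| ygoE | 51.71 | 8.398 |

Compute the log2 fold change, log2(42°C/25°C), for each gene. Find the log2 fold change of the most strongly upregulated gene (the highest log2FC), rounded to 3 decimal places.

0.893

log2(35.73/98.55) = -1.464  (iccA)
log2(653.5/519.6) = 0.331  (wzzE)
log2(12.89/187.4) = -3.862  (wgpZ)
log2(527.2/5533) = -3.392  (pseB)
log2(87.63/47.18) = 0.893  (ylrE)
log2(8.398/51.71) = -2.622  (ygoE)
ylrE is most strongly upregulated.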